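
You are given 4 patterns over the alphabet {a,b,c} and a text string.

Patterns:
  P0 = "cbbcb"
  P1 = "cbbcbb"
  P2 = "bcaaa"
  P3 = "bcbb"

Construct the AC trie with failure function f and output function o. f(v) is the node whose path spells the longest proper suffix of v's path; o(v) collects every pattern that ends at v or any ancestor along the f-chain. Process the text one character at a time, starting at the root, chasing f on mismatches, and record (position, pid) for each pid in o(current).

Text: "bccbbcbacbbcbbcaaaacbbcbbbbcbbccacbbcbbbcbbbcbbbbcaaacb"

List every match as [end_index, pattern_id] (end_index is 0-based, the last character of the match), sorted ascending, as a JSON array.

Construct AC machine:
Trie nodes:
  0='ε' goto b→7 c→1
  1='c' goto b→2
  2='cb' goto b→3
  3='cbb' goto c→4
  4='cbbc' goto b→5
  5='cbbcb' goto b→6  [P0 ends]
  6='cbbcbb' goto ·  [P1 ends]
  7='b' goto c→8
  8='bc' goto a→9 b→12
  9='bca' goto a→10
  10='bcaa' goto a→11
  11='bcaaa' goto ·  [P2 ends]
  12='bcb' goto b→13
  13='bcbb' goto ·  [P3 ends]

BFS fail/out derivation:
  n1('c'): parent n0 fail=0; on 'c' 0 → fail=0;  out ∅∪∅=∅
  n7('b'): parent n0 fail=0; on 'b' 0 → fail=0;  out ∅∪∅=∅
  n2('cb'): parent n1 fail=0; on 'b' 0 → fail=7;  out ∅∪∅=∅
  n8('bc'): parent n7 fail=0; on 'c' 0 → fail=1;  out ∅∪∅=∅
  n3('cbb'): parent n2 fail=7; on 'b' 7→0 → fail=7;  out ∅∪∅=∅
  n9('bca'): parent n8 fail=1; on 'a' 1→0 → fail=0;  out ∅∪∅=∅
  n12('bcb'): parent n8 fail=1; on 'b' 1 → fail=2;  out ∅∪∅=∅
  n4('cbbc'): parent n3 fail=7; on 'c' 7 → fail=8;  out ∅∪∅=∅
  n10('bcaa'): parent n9 fail=0; on 'a' 0 → fail=0;  out ∅∪∅=∅
  n13('bcbb'): parent n12 fail=2; on 'b' 2 → fail=3;  out {3}∪∅={3}
  n5('cbbcb'): parent n4 fail=8; on 'b' 8 → fail=12;  out {0}∪∅={0}
  n11('bcaaa'): parent n10 fail=0; on 'a' 0 → fail=0;  out {2}∪∅={2}
  n6('cbbcbb'): parent n5 fail=12; on 'b' 12 → fail=13;  out {1}∪{3}={1,3}

Scan:
i=0 'b': node 0→7
i=1 'c': node 7→8
i=2 'c': node 8→1 (via fail)
i=3 'b': node 1→2
i=4 'b': node 2→3
i=5 'c': node 3→4
i=6 'b': node 4→5  → match P0@[2:6]
i=7 'a': node 5→0 (via fail)
i=8 'c': node 0→1
i=9 'b': node 1→2
i=10 'b': node 2→3
i=11 'c': node 3→4
i=12 'b': node 4→5  → match P0@[8:12]
i=13 'b': node 5→6  → match P1@[8:13],P3@[10:13]
i=14 'c': node 6→4 (via fail)
i=15 'a': node 4→9 (via fail)
i=16 'a': node 9→10
i=17 'a': node 10→11  → match P2@[13:17]
i=18 'a': node 11→0 (via fail)
i=19 'c': node 0→1
i=20 'b': node 1→2
i=21 'b': node 2→3
i=22 'c': node 3→4
i=23 'b': node 4→5  → match P0@[19:23]
i=24 'b': node 5→6  → match P1@[19:24],P3@[21:24]
i=25 'b': node 6→7 (via fail)
i=26 'b': node 7→7 (via fail)
i=27 'c': node 7→8
i=28 'b': node 8→12
i=29 'b': node 12→13  → match P3@[26:29]
i=30 'c': node 13→4 (via fail)
i=31 'c': node 4→1 (via fail)
i=32 'a': node 1→0 (via fail)
i=33 'c': node 0→1
i=34 'b': node 1→2
i=35 'b': node 2→3
i=36 'c': node 3→4
i=37 'b': node 4→5  → match P0@[33:37]
i=38 'b': node 5→6  → match P1@[33:38],P3@[35:38]
i=39 'b': node 6→7 (via fail)
i=40 'c': node 7→8
i=41 'b': node 8→12
i=42 'b': node 12→13  → match P3@[39:42]
i=43 'b': node 13→7 (via fail)
i=44 'c': node 7→8
i=45 'b': node 8→12
i=46 'b': node 12→13  → match P3@[43:46]
i=47 'b': node 13→7 (via fail)
i=48 'b': node 7→7 (via fail)
i=49 'c': node 7→8
i=50 'a': node 8→9
i=51 'a': node 9→10
i=52 'a': node 10→11  → match P2@[48:52]
i=53 'c': node 11→1 (via fail)
i=54 'b': node 1→2

Matches: [[6,0],[12,0],[13,1],[13,3],[17,2],[23,0],[24,1],[24,3],[29,3],[37,0],[38,1],[38,3],[42,3],[46,3],[52,2]]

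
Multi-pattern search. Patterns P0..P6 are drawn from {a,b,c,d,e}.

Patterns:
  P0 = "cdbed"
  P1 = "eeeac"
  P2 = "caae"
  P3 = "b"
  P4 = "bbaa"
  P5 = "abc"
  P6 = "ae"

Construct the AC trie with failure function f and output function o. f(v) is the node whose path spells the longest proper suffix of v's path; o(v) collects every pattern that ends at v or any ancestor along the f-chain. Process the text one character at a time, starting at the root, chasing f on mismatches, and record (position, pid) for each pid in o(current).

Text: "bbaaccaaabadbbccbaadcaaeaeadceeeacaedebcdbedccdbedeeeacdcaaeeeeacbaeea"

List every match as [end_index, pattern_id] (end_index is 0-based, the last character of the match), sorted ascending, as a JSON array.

Build:
Trie (insert patterns):
  0='ε' goto a→18 b→14 c→1 e→6
  1='c' goto a→11 d→2
  2='cd' goto b→3
  3='cdb' goto e→4
  4='cdbe' goto d→5
  5='cdbed' goto ·  ←P0
  6='e' goto e→7
  7='ee' goto e→8
  8='eee' goto a→9
  9='eeea' goto c→10
  10='eeeac' goto ·  ←P1
  11='ca' goto a→12
  12='caa' goto e→13
  13='caae' goto ·  ←P2
  14='b' goto b→15  ←P3
  15='bb' goto a→16
  16='bba' goto a→17
  17='bbaa' goto ·  ←P4
  18='a' goto b→19 e→21
  19='ab' goto c→20
  20='abc' goto ·  ←P5
  21='ae' goto ·  ←P6

BFS fail/out derivation:
  n1('c'): parent n0 fail=0; on 'c' 0 → fail=0;  out ∅∪∅=∅
  n6('e'): parent n0 fail=0; on 'e' 0 → fail=0;  out ∅∪∅=∅
  n14('b'): parent n0 fail=0; on 'b' 0 → fail=0;  out {3}∪∅={3}
  n18('a'): parent n0 fail=0; on 'a' 0 → fail=0;  out ∅∪∅=∅
  n2('cd'): parent n1 fail=0; on 'd' 0 → fail=0;  out ∅∪∅=∅
  n7('ee'): parent n6 fail=0; on 'e' 0 → fail=6;  out ∅∪∅=∅
  n11('ca'): parent n1 fail=0; on 'a' 0 → fail=18;  out ∅∪∅=∅
  n15('bb'): parent n14 fail=0; on 'b' 0 → fail=14;  out ∅∪{3}={3}
  n19('ab'): parent n18 fail=0; on 'b' 0 → fail=14;  out ∅∪{3}={3}
  n21('ae'): parent n18 fail=0; on 'e' 0 → fail=6;  out {6}∪∅={6}
  n3('cdb'): parent n2 fail=0; on 'b' 0 → fail=14;  out ∅∪{3}={3}
  n8('eee'): parent n7 fail=6; on 'e' 6 → fail=7;  out ∅∪∅=∅
  n12('caa'): parent n11 fail=18; on 'a' 18→0 → fail=18;  out ∅∪∅=∅
  n16('bba'): parent n15 fail=14; on 'a' 14→0 → fail=18;  out ∅∪∅=∅
  n20('abc'): parent n19 fail=14; on 'c' 14→0 → fail=1;  out {5}∪∅={5}
  n4('cdbe'): parent n3 fail=14; on 'e' 14→0 → fail=6;  out ∅∪∅=∅
  n9('eeea'): parent n8 fail=7; on 'a' 7→6→0 → fail=18;  out ∅∪∅=∅
  n13('caae'): parent n12 fail=18; on 'e' 18 → fail=21;  out {2}∪{6}={2,6}
  n17('bbaa'): parent n16 fail=18; on 'a' 18→0 → fail=18;  out {4}∪∅={4}
  n5('cdbed'): parent n4 fail=6; on 'd' 6→0 → fail=0;  out {0}∪∅={0}
  n10('eeeac'): parent n9 fail=18; on 'c' 18→0 → fail=1;  out {1}∪∅={1}

Run:
i=0 'b': node 0→14  → match P3@[0:0]
i=1 'b': node 14→15  → match P3@[1:1]
i=2 'a': node 15→16
i=3 'a': node 16→17  → match P4@[0:3]
i=4 'c': node 17→1 (via fail)
i=5 'c': node 1→1 (via fail)
i=6 'a': node 1→11
i=7 'a': node 11→12
i=8 'a': node 12→18 (via fail)
i=9 'b': node 18→19  → match P3@[9:9]
i=10 'a': node 19→18 (via fail)
i=11 'd': node 18→0 (via fail)
i=12 'b': node 0→14  → match P3@[12:12]
i=13 'b': node 14→15  → match P3@[13:13]
i=14 'c': node 15→1 (via fail)
i=15 'c': node 1→1 (via fail)
i=16 'b': node 1→14 (via fail)  → match P3@[16:16]
i=17 'a': node 14→18 (via fail)
i=18 'a': node 18→18 (via fail)
i=19 'd': node 18→0 (via fail)
i=20 'c': node 0→1
i=21 'a': node 1→11
i=22 'a': node 11→12
i=23 'e': node 12→13  → match P2@[20:23],P6@[22:23]
i=24 'a': node 13→18 (via fail)
i=25 'e': node 18→21  → match P6@[24:25]
i=26 'a': node 21→18 (via fail)
i=27 'd': node 18→0 (via fail)
i=28 'c': node 0→1
i=29 'e': node 1→6 (via fail)
i=30 'e': node 6→7
i=31 'e': node 7→8
i=32 'a': node 8→9
i=33 'c': node 9→10  → match P1@[29:33]
i=34 'a': node 10→11 (via fail)
i=35 'e': node 11→21 (via fail)  → match P6@[34:35]
i=36 'd': node 21→0 (via fail)
i=37 'e': node 0→6
i=38 'b': node 6→14 (via fail)  → match P3@[38:38]
i=39 'c': node 14→1 (via fail)
i=40 'd': node 1→2
i=41 'b': node 2→3  → match P3@[41:41]
i=42 'e': node 3→4
i=43 'd': node 4→5  → match P0@[39:43]
i=44 'c': node 5→1 (via fail)
i=45 'c': node 1→1 (via fail)
i=46 'd': node 1→2
i=47 'b': node 2→3  → match P3@[47:47]
i=48 'e': node 3→4
i=49 'd': node 4→5  → match P0@[45:49]
i=50 'e': node 5→6 (via fail)
i=51 'e': node 6→7
i=52 'e': node 7→8
i=53 'a': node 8→9
i=54 'c': node 9→10  → match P1@[50:54]
i=55 'd': node 10→2 (via fail)
i=56 'c': node 2→1 (via fail)
i=57 'a': node 1→11
i=58 'a': node 11→12
i=59 'e': node 12→13  → match P2@[56:59],P6@[58:59]
i=60 'e': node 13→7 (via fail)
i=61 'e': node 7→8
i=62 'e': node 8→8 (via fail)
i=63 'a': node 8→9
i=64 'c': node 9→10  → match P1@[60:64]
i=65 'b': node 10→14 (via fail)  → match P3@[65:65]
i=66 'a': node 14→18 (via fail)
i=67 'e': node 18→21  → match P6@[66:67]
i=68 'e': node 21→7 (via fail)
i=69 'a': node 7→18 (via fail)

Matches: [[0,3],[1,3],[3,4],[9,3],[12,3],[13,3],[16,3],[23,2],[23,6],[25,6],[33,1],[35,6],[38,3],[41,3],[43,0],[47,3],[49,0],[54,1],[59,2],[59,6],[64,1],[65,3],[67,6]]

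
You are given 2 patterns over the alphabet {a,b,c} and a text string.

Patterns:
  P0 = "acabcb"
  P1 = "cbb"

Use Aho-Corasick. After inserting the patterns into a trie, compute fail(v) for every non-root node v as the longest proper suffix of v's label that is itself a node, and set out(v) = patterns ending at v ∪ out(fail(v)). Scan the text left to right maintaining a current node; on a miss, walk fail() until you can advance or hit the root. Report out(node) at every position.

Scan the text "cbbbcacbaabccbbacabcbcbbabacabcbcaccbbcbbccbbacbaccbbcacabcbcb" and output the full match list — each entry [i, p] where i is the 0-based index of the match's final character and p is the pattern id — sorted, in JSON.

Construct AC machine:
Trie nodes:
  0='ε' goto a→1 c→7
  1='a' goto c→2
  2='ac' goto a→3
  3='aca' goto b→4
  4='acab' goto c→5
  5='acabc' goto b→6
  6='acabcb' goto ·  [P0 ends]
  7='c' goto b→8
  8='cb' goto b→9
  9='cbb' goto ·  [P1 ends]

BFS fail/out derivation:
  fail(1) 'a': from fail(0)=0 chase 'a': 0 ⇒ 0;  out=∅∪out(0)=∅
  fail(7) 'c': from fail(0)=0 chase 'c': 0 ⇒ 0;  out=∅∪out(0)=∅
  fail(2) 'ac': from fail(1)=0 chase 'c': 0 ⇒ 7;  out=∅∪out(7)=∅
  fail(8) 'cb': from fail(7)=0 chase 'b': 0 ⇒ 0;  out=∅∪out(0)=∅
  fail(3) 'aca': from fail(2)=7 chase 'a': 7→0 ⇒ 1;  out=∅∪out(1)=∅
  fail(9) 'cbb': from fail(8)=0 chase 'b': 0 ⇒ 0;  out={1}∪out(0)={1}
  fail(4) 'acab': from fail(3)=1 chase 'b': 1→0 ⇒ 0;  out=∅∪out(0)=∅
  fail(5) 'acabc': from fail(4)=0 chase 'c': 0 ⇒ 7;  out=∅∪out(7)=∅
  fail(6) 'acabcb': from fail(5)=7 chase 'b': 7 ⇒ 8;  out={0}∪out(8)={0}

Scan:
[0] read 'c'  n0⇒n7
[1] read 'b'  n7⇒n8
[2] read 'b'  n8⇒n9  emit P1@[0:2]
[3] read 'b'  n9⇒n0 (fail-walked)
[4] read 'c'  n0⇒n7
[5] read 'a'  n7⇒n1 (fail-walked)
[6] read 'c'  n1⇒n2
[7] read 'b'  n2⇒n8 (fail-walked)
[8] read 'a'  n8⇒n1 (fail-walked)
[9] read 'a'  n1⇒n1 (fail-walked)
[10] read 'b'  n1⇒n0 (fail-walked)
[11] read 'c'  n0⇒n7
[12] read 'c'  n7⇒n7 (fail-walked)
[13] read 'b'  n7⇒n8
[14] read 'b'  n8⇒n9  emit P1@[12:14]
[15] read 'a'  n9⇒n1 (fail-walked)
[16] read 'c'  n1⇒n2
[17] read 'a'  n2⇒n3
[18] read 'b'  n3⇒n4
[19] read 'c'  n4⇒n5
[20] read 'b'  n5⇒n6  emit P0@[15:20]
[21] read 'c'  n6⇒n7 (fail-walked)
[22] read 'b'  n7⇒n8
[23] read 'b'  n8⇒n9  emit P1@[21:23]
[24] read 'a'  n9⇒n1 (fail-walked)
[25] read 'b'  n1⇒n0 (fail-walked)
[26] read 'a'  n0⇒n1
[27] read 'c'  n1⇒n2
[28] read 'a'  n2⇒n3
[29] read 'b'  n3⇒n4
[30] read 'c'  n4⇒n5
[31] read 'b'  n5⇒n6  emit P0@[26:31]
[32] read 'c'  n6⇒n7 (fail-walked)
[33] read 'a'  n7⇒n1 (fail-walked)
[34] read 'c'  n1⇒n2
[35] read 'c'  n2⇒n7 (fail-walked)
[36] read 'b'  n7⇒n8
[37] read 'b'  n8⇒n9  emit P1@[35:37]
[38] read 'c'  n9⇒n7 (fail-walked)
[39] read 'b'  n7⇒n8
[40] read 'b'  n8⇒n9  emit P1@[38:40]
[41] read 'c'  n9⇒n7 (fail-walked)
[42] read 'c'  n7⇒n7 (fail-walked)
[43] read 'b'  n7⇒n8
[44] read 'b'  n8⇒n9  emit P1@[42:44]
[45] read 'a'  n9⇒n1 (fail-walked)
[46] read 'c'  n1⇒n2
[47] read 'b'  n2⇒n8 (fail-walked)
[48] read 'a'  n8⇒n1 (fail-walked)
[49] read 'c'  n1⇒n2
[50] read 'c'  n2⇒n7 (fail-walked)
[51] read 'b'  n7⇒n8
[52] read 'b'  n8⇒n9  emit P1@[50:52]
[53] read 'c'  n9⇒n7 (fail-walked)
[54] read 'a'  n7⇒n1 (fail-walked)
[55] read 'c'  n1⇒n2
[56] read 'a'  n2⇒n3
[57] read 'b'  n3⇒n4
[58] read 'c'  n4⇒n5
[59] read 'b'  n5⇒n6  emit P0@[54:59]
[60] read 'c'  n6⇒n7 (fail-walked)
[61] read 'b'  n7⇒n8

Matches: [[2,1],[14,1],[20,0],[23,1],[31,0],[37,1],[40,1],[44,1],[52,1],[59,0]]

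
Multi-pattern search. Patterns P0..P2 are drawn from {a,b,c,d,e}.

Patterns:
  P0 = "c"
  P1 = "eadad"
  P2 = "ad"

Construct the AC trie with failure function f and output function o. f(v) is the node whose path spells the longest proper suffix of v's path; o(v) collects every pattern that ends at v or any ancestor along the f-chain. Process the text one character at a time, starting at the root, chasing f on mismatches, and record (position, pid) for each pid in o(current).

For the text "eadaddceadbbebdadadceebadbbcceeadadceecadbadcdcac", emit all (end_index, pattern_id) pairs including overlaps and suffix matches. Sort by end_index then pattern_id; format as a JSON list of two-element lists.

Construct AC machine:
Trie (insert patterns):
  0='ε' goto a→7 c→1 e→2
  1='c' goto ·  ←P0
  2='e' goto a→3
  3='ea' goto d→4
  4='ead' goto a→5
  5='eada' goto d→6
  6='eadad' goto ·  ←P1
  7='a' goto d→8
  8='ad' goto ·  ←P2

Failure links (BFS by depth):
  n1('c'): parent n0 fail=0; on 'c' 0 → fail=0;  out {0}∪∅={0}
  n2('e'): parent n0 fail=0; on 'e' 0 → fail=0;  out ∅∪∅=∅
  n7('a'): parent n0 fail=0; on 'a' 0 → fail=0;  out ∅∪∅=∅
  n3('ea'): parent n2 fail=0; on 'a' 0 → fail=7;  out ∅∪∅=∅
  n8('ad'): parent n7 fail=0; on 'd' 0 → fail=0;  out {2}∪∅={2}
  n4('ead'): parent n3 fail=7; on 'd' 7 → fail=8;  out ∅∪{2}={2}
  n5('eada'): parent n4 fail=8; on 'a' 8→0 → fail=7;  out ∅∪∅=∅
  n6('eadad'): parent n5 fail=7; on 'd' 7 → fail=8;  out {1}∪{2}={1,2}

Scan:
pos 0 'e': at 2
pos 1 'a': at 3
pos 2 'd': at 4  → match P2@[1:2]
pos 3 'a': at 5
pos 4 'd': at 6  → match P1@[0:4],P2@[3:4]
pos 5 'd': at 0 (fail-walked)
pos 6 'c': at 1  → match P0@[6:6]
pos 7 'e': at 2 (fail-walked)
pos 8 'a': at 3
pos 9 'd': at 4  → match P2@[8:9]
pos 10 'b': at 0 (fail-walked)
pos 11 'b': at 0
pos 12 'e': at 2
pos 13 'b': at 0 (fail-walked)
pos 14 'd': at 0
pos 15 'a': at 7
pos 16 'd': at 8  → match P2@[15:16]
pos 17 'a': at 7 (fail-walked)
pos 18 'd': at 8  → match P2@[17:18]
pos 19 'c': at 1 (fail-walked)  → match P0@[19:19]
pos 20 'e': at 2 (fail-walked)
pos 21 'e': at 2 (fail-walked)
pos 22 'b': at 0 (fail-walked)
pos 23 'a': at 7
pos 24 'd': at 8  → match P2@[23:24]
pos 25 'b': at 0 (fail-walked)
pos 26 'b': at 0
pos 27 'c': at 1  → match P0@[27:27]
pos 28 'c': at 1 (fail-walked)  → match P0@[28:28]
pos 29 'e': at 2 (fail-walked)
pos 30 'e': at 2 (fail-walked)
pos 31 'a': at 3
pos 32 'd': at 4  → match P2@[31:32]
pos 33 'a': at 5
pos 34 'd': at 6  → match P1@[30:34],P2@[33:34]
pos 35 'c': at 1 (fail-walked)  → match P0@[35:35]
pos 36 'e': at 2 (fail-walked)
pos 37 'e': at 2 (fail-walked)
pos 38 'c': at 1 (fail-walked)  → match P0@[38:38]
pos 39 'a': at 7 (fail-walked)
pos 40 'd': at 8  → match P2@[39:40]
pos 41 'b': at 0 (fail-walked)
pos 42 'a': at 7
pos 43 'd': at 8  → match P2@[42:43]
pos 44 'c': at 1 (fail-walked)  → match P0@[44:44]
pos 45 'd': at 0 (fail-walked)
pos 46 'c': at 1  → match P0@[46:46]
pos 47 'a': at 7 (fail-walked)
pos 48 'c': at 1 (fail-walked)  → match P0@[48:48]

Result: [[2,2],[4,1],[4,2],[6,0],[9,2],[16,2],[18,2],[19,0],[24,2],[27,0],[28,0],[32,2],[34,1],[34,2],[35,0],[38,0],[40,2],[43,2],[44,0],[46,0],[48,0]]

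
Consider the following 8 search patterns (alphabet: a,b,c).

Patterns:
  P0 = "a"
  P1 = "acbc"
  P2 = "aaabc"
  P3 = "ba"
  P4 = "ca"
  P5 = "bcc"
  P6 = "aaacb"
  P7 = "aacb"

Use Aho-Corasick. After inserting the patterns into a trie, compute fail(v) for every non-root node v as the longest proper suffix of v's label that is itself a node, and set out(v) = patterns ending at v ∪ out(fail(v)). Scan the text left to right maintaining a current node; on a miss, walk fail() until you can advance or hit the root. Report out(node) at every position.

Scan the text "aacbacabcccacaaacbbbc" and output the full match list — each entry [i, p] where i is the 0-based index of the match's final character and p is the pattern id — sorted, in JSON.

Build:
Trie (insert patterns):
  n0 'ε': a→1 b→9 c→11
  n1 'a': a→5 c→2  ←P0
  n2 'ac': b→3
  n3 'acb': c→4
  n4 'acbc': ·  ←P1
  n5 'aa': a→6 c→17
  n6 'aaa': b→7 c→15
  n7 'aaab': c→8
  n8 'aaabc': ·  ←P2
  n9 'b': a→10 c→13
  n10 'ba': ·  ←P3
  n11 'c': a→12
  n12 'ca': ·  ←P4
  n13 'bc': c→14
  n14 'bcc': ·  ←P5
  n15 'aaac': b→16
  n16 'aaacb': ·  ←P6
  n17 'aac': b→18
  n18 'aacb': ·  ←P7

Failure links (BFS by depth):
  fail(1) 'a': from fail(0)=0 chase 'a': 0 ⇒ 0;  out={0}∪out(0)={0}
  fail(9) 'b': from fail(0)=0 chase 'b': 0 ⇒ 0;  out=∅∪out(0)=∅
  fail(11) 'c': from fail(0)=0 chase 'c': 0 ⇒ 0;  out=∅∪out(0)=∅
  fail(2) 'ac': from fail(1)=0 chase 'c': 0 ⇒ 11;  out=∅∪out(11)=∅
  fail(5) 'aa': from fail(1)=0 chase 'a': 0 ⇒ 1;  out=∅∪out(1)={0}
  fail(10) 'ba': from fail(9)=0 chase 'a': 0 ⇒ 1;  out={3}∪out(1)={0,3}
  fail(12) 'ca': from fail(11)=0 chase 'a': 0 ⇒ 1;  out={4}∪out(1)={0,4}
  fail(13) 'bc': from fail(9)=0 chase 'c': 0 ⇒ 11;  out=∅∪out(11)=∅
  fail(3) 'acb': from fail(2)=11 chase 'b': 11→0 ⇒ 9;  out=∅∪out(9)=∅
  fail(6) 'aaa': from fail(5)=1 chase 'a': 1 ⇒ 5;  out=∅∪out(5)={0}
  fail(14) 'bcc': from fail(13)=11 chase 'c': 11→0 ⇒ 11;  out={5}∪out(11)={5}
  fail(17) 'aac': from fail(5)=1 chase 'c': 1 ⇒ 2;  out=∅∪out(2)=∅
  fail(4) 'acbc': from fail(3)=9 chase 'c': 9 ⇒ 13;  out={1}∪out(13)={1}
  fail(7) 'aaab': from fail(6)=5 chase 'b': 5→1→0 ⇒ 9;  out=∅∪out(9)=∅
  fail(15) 'aaac': from fail(6)=5 chase 'c': 5 ⇒ 17;  out=∅∪out(17)=∅
  fail(18) 'aacb': from fail(17)=2 chase 'b': 2 ⇒ 3;  out={7}∪out(3)={7}
  fail(8) 'aaabc': from fail(7)=9 chase 'c': 9 ⇒ 13;  out={2}∪out(13)={2}
  fail(16) 'aaacb': from fail(15)=17 chase 'b': 17 ⇒ 18;  out={6}∪out(18)={6,7}

Text stream:
pos 0 'a': at 1  emit P0@[0:0]
pos 1 'a': at 5  emit P0@[1:1]
pos 2 'c': at 17
pos 3 'b': at 18  emit P7@[0:3]
pos 4 'a': at 10 (fail-walked)  emit P0@[4:4],P3@[3:4]
pos 5 'c': at 2 (fail-walked)
pos 6 'a': at 12 (fail-walked)  emit P0@[6:6],P4@[5:6]
pos 7 'b': at 9 (fail-walked)
pos 8 'c': at 13
pos 9 'c': at 14  emit P5@[7:9]
pos 10 'c': at 11 (fail-walked)
pos 11 'a': at 12  emit P0@[11:11],P4@[10:11]
pos 12 'c': at 2 (fail-walked)
pos 13 'a': at 12 (fail-walked)  emit P0@[13:13],P4@[12:13]
pos 14 'a': at 5 (fail-walked)  emit P0@[14:14]
pos 15 'a': at 6  emit P0@[15:15]
pos 16 'c': at 15
pos 17 'b': at 16  emit P6@[13:17],P7@[14:17]
pos 18 'b': at 9 (fail-walked)
pos 19 'b': at 9 (fail-walked)
pos 20 'c': at 13

Result: [[0,0],[1,0],[3,7],[4,0],[4,3],[6,0],[6,4],[9,5],[11,0],[11,4],[13,0],[13,4],[14,0],[15,0],[17,6],[17,7]]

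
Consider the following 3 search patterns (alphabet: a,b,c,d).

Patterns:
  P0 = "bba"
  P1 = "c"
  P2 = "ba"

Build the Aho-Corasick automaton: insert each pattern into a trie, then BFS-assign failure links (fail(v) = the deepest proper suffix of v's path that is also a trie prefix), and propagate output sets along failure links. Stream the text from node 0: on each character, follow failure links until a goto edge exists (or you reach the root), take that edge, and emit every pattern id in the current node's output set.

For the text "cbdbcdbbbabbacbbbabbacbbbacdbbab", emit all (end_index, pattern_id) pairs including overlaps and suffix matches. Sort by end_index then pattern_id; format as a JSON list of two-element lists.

Construct AC machine:
Trie nodes:
  0='ε' goto b→1 c→4
  1='b' goto a→5 b→2
  2='bb' goto a→3
  3='bba' goto ·  ←P0
  4='c' goto ·  ←P1
  5='ba' goto ·  ←P2

Failure links (BFS by depth):
  fail(1) 'b': from fail(0)=0 chase 'b': 0 ⇒ 0;  out=∅∪out(0)=∅
  fail(4) 'c': from fail(0)=0 chase 'c': 0 ⇒ 0;  out={1}∪out(0)={1}
  fail(2) 'bb': from fail(1)=0 chase 'b': 0 ⇒ 1;  out=∅∪out(1)=∅
  fail(5) 'ba': from fail(1)=0 chase 'a': 0 ⇒ 0;  out={2}∪out(0)={2}
  fail(3) 'bba': from fail(2)=1 chase 'a': 1 ⇒ 5;  out={0}∪out(5)={0,2}

Run:
i=0 'c': node 0→4  → match P1@[0:0]
i=1 'b': node 4→1 (via fail)
i=2 'd': node 1→0 (via fail)
i=3 'b': node 0→1
i=4 'c': node 1→4 (via fail)  → match P1@[4:4]
i=5 'd': node 4→0 (via fail)
i=6 'b': node 0→1
i=7 'b': node 1→2
i=8 'b': node 2→2 (via fail)
i=9 'a': node 2→3  → match P0@[7:9],P2@[8:9]
i=10 'b': node 3→1 (via fail)
i=11 'b': node 1→2
i=12 'a': node 2→3  → match P0@[10:12],P2@[11:12]
i=13 'c': node 3→4 (via fail)  → match P1@[13:13]
i=14 'b': node 4→1 (via fail)
i=15 'b': node 1→2
i=16 'b': node 2→2 (via fail)
i=17 'a': node 2→3  → match P0@[15:17],P2@[16:17]
i=18 'b': node 3→1 (via fail)
i=19 'b': node 1→2
i=20 'a': node 2→3  → match P0@[18:20],P2@[19:20]
i=21 'c': node 3→4 (via fail)  → match P1@[21:21]
i=22 'b': node 4→1 (via fail)
i=23 'b': node 1→2
i=24 'b': node 2→2 (via fail)
i=25 'a': node 2→3  → match P0@[23:25],P2@[24:25]
i=26 'c': node 3→4 (via fail)  → match P1@[26:26]
i=27 'd': node 4→0 (via fail)
i=28 'b': node 0→1
i=29 'b': node 1→2
i=30 'a': node 2→3  → match P0@[28:30],P2@[29:30]
i=31 'b': node 3→1 (via fail)

Result: [[0,1],[4,1],[9,0],[9,2],[12,0],[12,2],[13,1],[17,0],[17,2],[20,0],[20,2],[21,1],[25,0],[25,2],[26,1],[30,0],[30,2]]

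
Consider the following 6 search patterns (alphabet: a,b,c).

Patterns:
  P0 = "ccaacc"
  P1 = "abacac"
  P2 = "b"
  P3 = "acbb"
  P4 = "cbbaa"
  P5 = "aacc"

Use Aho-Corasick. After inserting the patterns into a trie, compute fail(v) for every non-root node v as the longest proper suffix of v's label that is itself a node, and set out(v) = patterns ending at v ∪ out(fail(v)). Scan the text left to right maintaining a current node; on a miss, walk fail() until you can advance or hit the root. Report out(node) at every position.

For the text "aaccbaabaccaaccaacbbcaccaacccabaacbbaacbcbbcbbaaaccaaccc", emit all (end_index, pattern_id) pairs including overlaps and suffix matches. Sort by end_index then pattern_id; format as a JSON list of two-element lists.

Build:
Trie nodes:
  n0 'ε': a→7 b→13 c→1
  n1 'c': b→17 c→2
  n2 'cc': a→3
  n3 'cca': a→4
  n4 'ccaa': c→5
  n5 'ccaac': c→6
  n6 'ccaacc': ·  [P0 ends]
  n7 'a': a→21 b→8 c→14
  n8 'ab': a→9
  n9 'aba': c→10
  n10 'abac': a→11
  n11 'abaca': c→12
  n12 'abacac': ·  [P1 ends]
  n13 'b': ·  [P2 ends]
  n14 'ac': b→15
  n15 'acb': b→16
  n16 'acbb': ·  [P3 ends]
  n17 'cb': b→18
  n18 'cbb': a→19
  n19 'cbba': a→20
  n20 'cbbaa': ·  [P4 ends]
  n21 'aa': c→22
  n22 'aac': c→23
  n23 'aacc': ·  [P5 ends]

BFS fail/out derivation:
  n1('c'): parent n0 fail=0; on 'c' 0 → fail=0;  out ∅∪∅=∅
  n7('a'): parent n0 fail=0; on 'a' 0 → fail=0;  out ∅∪∅=∅
  n13('b'): parent n0 fail=0; on 'b' 0 → fail=0;  out {2}∪∅={2}
  n2('cc'): parent n1 fail=0; on 'c' 0 → fail=1;  out ∅∪∅=∅
  n8('ab'): parent n7 fail=0; on 'b' 0 → fail=13;  out ∅∪{2}={2}
  n14('ac'): parent n7 fail=0; on 'c' 0 → fail=1;  out ∅∪∅=∅
  n17('cb'): parent n1 fail=0; on 'b' 0 → fail=13;  out ∅∪{2}={2}
  n21('aa'): parent n7 fail=0; on 'a' 0 → fail=7;  out ∅∪∅=∅
  n3('cca'): parent n2 fail=1; on 'a' 1→0 → fail=7;  out ∅∪∅=∅
  n9('aba'): parent n8 fail=13; on 'a' 13→0 → fail=7;  out ∅∪∅=∅
  n15('acb'): parent n14 fail=1; on 'b' 1 → fail=17;  out ∅∪{2}={2}
  n18('cbb'): parent n17 fail=13; on 'b' 13→0 → fail=13;  out ∅∪{2}={2}
  n22('aac'): parent n21 fail=7; on 'c' 7 → fail=14;  out ∅∪∅=∅
  n4('ccaa'): parent n3 fail=7; on 'a' 7 → fail=21;  out ∅∪∅=∅
  n10('abac'): parent n9 fail=7; on 'c' 7 → fail=14;  out ∅∪∅=∅
  n16('acbb'): parent n15 fail=17; on 'b' 17 → fail=18;  out {3}∪{2}={2,3}
  n19('cbba'): parent n18 fail=13; on 'a' 13→0 → fail=7;  out ∅∪∅=∅
  n23('aacc'): parent n22 fail=14; on 'c' 14→1 → fail=2;  out {5}∪∅={5}
  n5('ccaac'): parent n4 fail=21; on 'c' 21 → fail=22;  out ∅∪∅=∅
  n11('abaca'): parent n10 fail=14; on 'a' 14→1→0 → fail=7;  out ∅∪∅=∅
  n20('cbbaa'): parent n19 fail=7; on 'a' 7 → fail=21;  out {4}∪∅={4}
  n6('ccaacc'): parent n5 fail=22; on 'c' 22 → fail=23;  out {0}∪{5}={0,5}
  n12('abacac'): parent n11 fail=7; on 'c' 7 → fail=14;  out {1}∪∅={1}

Text stream:
[0] read 'a'  n0⇒n7
[1] read 'a'  n7⇒n21
[2] read 'c'  n21⇒n22
[3] read 'c'  n22⇒n23  → match P5@[0:3]
[4] read 'b'  n23⇒n17 (fail-walked)  → match P2@[4:4]
[5] read 'a'  n17⇒n7 (fail-walked)
[6] read 'a'  n7⇒n21
[7] read 'b'  n21⇒n8 (fail-walked)  → match P2@[7:7]
[8] read 'a'  n8⇒n9
[9] read 'c'  n9⇒n10
[10] read 'c'  n10⇒n2 (fail-walked)
[11] read 'a'  n2⇒n3
[12] read 'a'  n3⇒n4
[13] read 'c'  n4⇒n5
[14] read 'c'  n5⇒n6  → match P0@[9:14],P5@[11:14]
[15] read 'a'  n6⇒n3 (fail-walked)
[16] read 'a'  n3⇒n4
[17] read 'c'  n4⇒n5
[18] read 'b'  n5⇒n15 (fail-walked)  → match P2@[18:18]
[19] read 'b'  n15⇒n16  → match P2@[19:19],P3@[16:19]
[20] read 'c'  n16⇒n1 (fail-walked)
[21] read 'a'  n1⇒n7 (fail-walked)
[22] read 'c'  n7⇒n14
[23] read 'c'  n14⇒n2 (fail-walked)
[24] read 'a'  n2⇒n3
[25] read 'a'  n3⇒n4
[26] read 'c'  n4⇒n5
[27] read 'c'  n5⇒n6  → match P0@[22:27],P5@[24:27]
[28] read 'c'  n6⇒n2 (fail-walked)
[29] read 'a'  n2⇒n3
[30] read 'b'  n3⇒n8 (fail-walked)  → match P2@[30:30]
[31] read 'a'  n8⇒n9
[32] read 'a'  n9⇒n21 (fail-walked)
[33] read 'c'  n21⇒n22
[34] read 'b'  n22⇒n15 (fail-walked)  → match P2@[34:34]
[35] read 'b'  n15⇒n16  → match P2@[35:35],P3@[32:35]
[36] read 'a'  n16⇒n19 (fail-walked)
[37] read 'a'  n19⇒n20  → match P4@[33:37]
[38] read 'c'  n20⇒n22 (fail-walked)
[39] read 'b'  n22⇒n15 (fail-walked)  → match P2@[39:39]
[40] read 'c'  n15⇒n1 (fail-walked)
[41] read 'b'  n1⇒n17  → match P2@[41:41]
[42] read 'b'  n17⇒n18  → match P2@[42:42]
[43] read 'c'  n18⇒n1 (fail-walked)
[44] read 'b'  n1⇒n17  → match P2@[44:44]
[45] read 'b'  n17⇒n18  → match P2@[45:45]
[46] read 'a'  n18⇒n19
[47] read 'a'  n19⇒n20  → match P4@[43:47]
[48] read 'a'  n20⇒n21 (fail-walked)
[49] read 'c'  n21⇒n22
[50] read 'c'  n22⇒n23  → match P5@[47:50]
[51] read 'a'  n23⇒n3 (fail-walked)
[52] read 'a'  n3⇒n4
[53] read 'c'  n4⇒n5
[54] read 'c'  n5⇒n6  → match P0@[49:54],P5@[51:54]
[55] read 'c'  n6⇒n2 (fail-walked)

Result: [[3,5],[4,2],[7,2],[14,0],[14,5],[18,2],[19,2],[19,3],[27,0],[27,5],[30,2],[34,2],[35,2],[35,3],[37,4],[39,2],[41,2],[42,2],[44,2],[45,2],[47,4],[50,5],[54,0],[54,5]]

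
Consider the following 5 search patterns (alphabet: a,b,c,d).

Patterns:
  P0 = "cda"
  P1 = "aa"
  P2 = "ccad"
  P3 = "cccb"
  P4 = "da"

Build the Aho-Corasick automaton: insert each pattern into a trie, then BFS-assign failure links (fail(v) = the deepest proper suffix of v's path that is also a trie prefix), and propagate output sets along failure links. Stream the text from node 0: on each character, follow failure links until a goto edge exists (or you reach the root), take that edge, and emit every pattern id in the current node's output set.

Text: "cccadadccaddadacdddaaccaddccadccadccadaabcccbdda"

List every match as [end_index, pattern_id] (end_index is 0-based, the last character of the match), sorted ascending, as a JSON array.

Build:
Trie (insert patterns):
  0='ε' goto a→4 c→1 d→11
  1='c' goto c→6 d→2
  2='cd' goto a→3
  3='cda' goto ·  [P0 ends]
  4='a' goto a→5
  5='aa' goto ·  [P1 ends]
  6='cc' goto a→7 c→9
  7='cca' goto d→8
  8='ccad' goto ·  [P2 ends]
  9='ccc' goto b→10
  10='cccb' goto ·  [P3 ends]
  11='d' goto a→12
  12='da' goto ·  [P4 ends]

BFS fail/out derivation:
  fail(1) 'c': from fail(0)=0 chase 'c': 0 ⇒ 0;  out=∅∪out(0)=∅
  fail(4) 'a': from fail(0)=0 chase 'a': 0 ⇒ 0;  out=∅∪out(0)=∅
  fail(11) 'd': from fail(0)=0 chase 'd': 0 ⇒ 0;  out=∅∪out(0)=∅
  fail(2) 'cd': from fail(1)=0 chase 'd': 0 ⇒ 11;  out=∅∪out(11)=∅
  fail(5) 'aa': from fail(4)=0 chase 'a': 0 ⇒ 4;  out={1}∪out(4)={1}
  fail(6) 'cc': from fail(1)=0 chase 'c': 0 ⇒ 1;  out=∅∪out(1)=∅
  fail(12) 'da': from fail(11)=0 chase 'a': 0 ⇒ 4;  out={4}∪out(4)={4}
  fail(3) 'cda': from fail(2)=11 chase 'a': 11 ⇒ 12;  out={0}∪out(12)={0,4}
  fail(7) 'cca': from fail(6)=1 chase 'a': 1→0 ⇒ 4;  out=∅∪out(4)=∅
  fail(9) 'ccc': from fail(6)=1 chase 'c': 1 ⇒ 6;  out=∅∪out(6)=∅
  fail(8) 'ccad': from fail(7)=4 chase 'd': 4→0 ⇒ 11;  out={2}∪out(11)={2}
  fail(10) 'cccb': from fail(9)=6 chase 'b': 6→1→0 ⇒ 0;  out={3}∪out(0)={3}

Run:
[0] read 'c'  n0⇒n1
[1] read 'c'  n1⇒n6
[2] read 'c'  n6⇒n9
[3] read 'a'  n9⇒n7 (fail-walked)
[4] read 'd'  n7⇒n8  → match P2@[1:4]
[5] read 'a'  n8⇒n12 (fail-walked)  → match P4@[4:5]
[6] read 'd'  n12⇒n11 (fail-walked)
[7] read 'c'  n11⇒n1 (fail-walked)
[8] read 'c'  n1⇒n6
[9] read 'a'  n6⇒n7
[10] read 'd'  n7⇒n8  → match P2@[7:10]
[11] read 'd'  n8⇒n11 (fail-walked)
[12] read 'a'  n11⇒n12  → match P4@[11:12]
[13] read 'd'  n12⇒n11 (fail-walked)
[14] read 'a'  n11⇒n12  → match P4@[13:14]
[15] read 'c'  n12⇒n1 (fail-walked)
[16] read 'd'  n1⇒n2
[17] read 'd'  n2⇒n11 (fail-walked)
[18] read 'd'  n11⇒n11 (fail-walked)
[19] read 'a'  n11⇒n12  → match P4@[18:19]
[20] read 'a'  n12⇒n5 (fail-walked)  → match P1@[19:20]
[21] read 'c'  n5⇒n1 (fail-walked)
[22] read 'c'  n1⇒n6
[23] read 'a'  n6⇒n7
[24] read 'd'  n7⇒n8  → match P2@[21:24]
[25] read 'd'  n8⇒n11 (fail-walked)
[26] read 'c'  n11⇒n1 (fail-walked)
[27] read 'c'  n1⇒n6
[28] read 'a'  n6⇒n7
[29] read 'd'  n7⇒n8  → match P2@[26:29]
[30] read 'c'  n8⇒n1 (fail-walked)
[31] read 'c'  n1⇒n6
[32] read 'a'  n6⇒n7
[33] read 'd'  n7⇒n8  → match P2@[30:33]
[34] read 'c'  n8⇒n1 (fail-walked)
[35] read 'c'  n1⇒n6
[36] read 'a'  n6⇒n7
[37] read 'd'  n7⇒n8  → match P2@[34:37]
[38] read 'a'  n8⇒n12 (fail-walked)  → match P4@[37:38]
[39] read 'a'  n12⇒n5 (fail-walked)  → match P1@[38:39]
[40] read 'b'  n5⇒n0 (fail-walked)
[41] read 'c'  n0⇒n1
[42] read 'c'  n1⇒n6
[43] read 'c'  n6⇒n9
[44] read 'b'  n9⇒n10  → match P3@[41:44]
[45] read 'd'  n10⇒n11 (fail-walked)
[46] read 'd'  n11⇒n11 (fail-walked)
[47] read 'a'  n11⇒n12  → match P4@[46:47]

Matches: [[4,2],[5,4],[10,2],[12,4],[14,4],[19,4],[20,1],[24,2],[29,2],[33,2],[37,2],[38,4],[39,1],[44,3],[47,4]]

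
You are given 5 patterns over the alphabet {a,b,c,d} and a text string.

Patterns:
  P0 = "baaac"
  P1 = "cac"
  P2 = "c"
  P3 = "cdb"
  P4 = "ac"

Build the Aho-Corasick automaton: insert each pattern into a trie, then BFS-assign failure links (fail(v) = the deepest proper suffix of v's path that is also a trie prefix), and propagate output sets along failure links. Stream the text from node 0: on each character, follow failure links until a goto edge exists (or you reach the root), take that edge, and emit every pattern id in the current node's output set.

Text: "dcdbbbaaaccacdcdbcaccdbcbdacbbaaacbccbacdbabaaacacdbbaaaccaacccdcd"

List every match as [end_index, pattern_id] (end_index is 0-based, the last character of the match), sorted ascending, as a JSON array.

Build:
Trie (insert patterns):
  0='ε' goto a→11 b→1 c→6
  1='b' goto a→2
  2='ba' goto a→3
  3='baa' goto a→4
  4='baaa' goto c→5
  5='baaac' goto ·  [P0 ends]
  6='c' goto a→7 d→9  [P2 ends]
  7='ca' goto c→8
  8='cac' goto ·  [P1 ends]
  9='cd' goto b→10
  10='cdb' goto ·  [P3 ends]
  11='a' goto c→12
  12='ac' goto ·  [P4 ends]

Failure links (BFS by depth):
  fail(1) 'b': from fail(0)=0 chase 'b': 0 ⇒ 0;  out=∅∪out(0)=∅
  fail(6) 'c': from fail(0)=0 chase 'c': 0 ⇒ 0;  out={2}∪out(0)={2}
  fail(11) 'a': from fail(0)=0 chase 'a': 0 ⇒ 0;  out=∅∪out(0)=∅
  fail(2) 'ba': from fail(1)=0 chase 'a': 0 ⇒ 11;  out=∅∪out(11)=∅
  fail(7) 'ca': from fail(6)=0 chase 'a': 0 ⇒ 11;  out=∅∪out(11)=∅
  fail(9) 'cd': from fail(6)=0 chase 'd': 0 ⇒ 0;  out=∅∪out(0)=∅
  fail(12) 'ac': from fail(11)=0 chase 'c': 0 ⇒ 6;  out={4}∪out(6)={2,4}
  fail(3) 'baa': from fail(2)=11 chase 'a': 11→0 ⇒ 11;  out=∅∪out(11)=∅
  fail(8) 'cac': from fail(7)=11 chase 'c': 11 ⇒ 12;  out={1}∪out(12)={1,2,4}
  fail(10) 'cdb': from fail(9)=0 chase 'b': 0 ⇒ 1;  out={3}∪out(1)={3}
  fail(4) 'baaa': from fail(3)=11 chase 'a': 11→0 ⇒ 11;  out=∅∪out(11)=∅
  fail(5) 'baaac': from fail(4)=11 chase 'c': 11 ⇒ 12;  out={0}∪out(12)={0,2,4}

Text stream:
i=0 'd': node 0→0
i=1 'c': node 0→6  emit P2@[1:1]
i=2 'd': node 6→9
i=3 'b': node 9→10  emit P3@[1:3]
i=4 'b': node 10→1 (fail-walked)
i=5 'b': node 1→1 (fail-walked)
i=6 'a': node 1→2
i=7 'a': node 2→3
i=8 'a': node 3→4
i=9 'c': node 4→5  emit P0@[5:9],P2@[9:9],P4@[8:9]
i=10 'c': node 5→6 (fail-walked)  emit P2@[10:10]
i=11 'a': node 6→7
i=12 'c': node 7→8  emit P1@[10:12],P2@[12:12],P4@[11:12]
i=13 'd': node 8→9 (fail-walked)
i=14 'c': node 9→6 (fail-walked)  emit P2@[14:14]
i=15 'd': node 6→9
i=16 'b': node 9→10  emit P3@[14:16]
i=17 'c': node 10→6 (fail-walked)  emit P2@[17:17]
i=18 'a': node 6→7
i=19 'c': node 7→8  emit P1@[17:19],P2@[19:19],P4@[18:19]
i=20 'c': node 8→6 (fail-walked)  emit P2@[20:20]
i=21 'd': node 6→9
i=22 'b': node 9→10  emit P3@[20:22]
i=23 'c': node 10→6 (fail-walked)  emit P2@[23:23]
i=24 'b': node 6→1 (fail-walked)
i=25 'd': node 1→0 (fail-walked)
i=26 'a': node 0→11
i=27 'c': node 11→12  emit P2@[27:27],P4@[26:27]
i=28 'b': node 12→1 (fail-walked)
i=29 'b': node 1→1 (fail-walked)
i=30 'a': node 1→2
i=31 'a': node 2→3
i=32 'a': node 3→4
i=33 'c': node 4→5  emit P0@[29:33],P2@[33:33],P4@[32:33]
i=34 'b': node 5→1 (fail-walked)
i=35 'c': node 1→6 (fail-walked)  emit P2@[35:35]
i=36 'c': node 6→6 (fail-walked)  emit P2@[36:36]
i=37 'b': node 6→1 (fail-walked)
i=38 'a': node 1→2
i=39 'c': node 2→12 (fail-walked)  emit P2@[39:39],P4@[38:39]
i=40 'd': node 12→9 (fail-walked)
i=41 'b': node 9→10  emit P3@[39:41]
i=42 'a': node 10→2 (fail-walked)
i=43 'b': node 2→1 (fail-walked)
i=44 'a': node 1→2
i=45 'a': node 2→3
i=46 'a': node 3→4
i=47 'c': node 4→5  emit P0@[43:47],P2@[47:47],P4@[46:47]
i=48 'a': node 5→7 (fail-walked)
i=49 'c': node 7→8  emit P1@[47:49],P2@[49:49],P4@[48:49]
i=50 'd': node 8→9 (fail-walked)
i=51 'b': node 9→10  emit P3@[49:51]
i=52 'b': node 10→1 (fail-walked)
i=53 'a': node 1→2
i=54 'a': node 2→3
i=55 'a': node 3→4
i=56 'c': node 4→5  emit P0@[52:56],P2@[56:56],P4@[55:56]
i=57 'c': node 5→6 (fail-walked)  emit P2@[57:57]
i=58 'a': node 6→7
i=59 'a': node 7→11 (fail-walked)
i=60 'c': node 11→12  emit P2@[60:60],P4@[59:60]
i=61 'c': node 12→6 (fail-walked)  emit P2@[61:61]
i=62 'c': node 6→6 (fail-walked)  emit P2@[62:62]
i=63 'd': node 6→9
i=64 'c': node 9→6 (fail-walked)  emit P2@[64:64]
i=65 'd': node 6→9

All matches (sorted): [[1,2],[3,3],[9,0],[9,2],[9,4],[10,2],[12,1],[12,2],[12,4],[14,2],[16,3],[17,2],[19,1],[19,2],[19,4],[20,2],[22,3],[23,2],[27,2],[27,4],[33,0],[33,2],[33,4],[35,2],[36,2],[39,2],[39,4],[41,3],[47,0],[47,2],[47,4],[49,1],[49,2],[49,4],[51,3],[56,0],[56,2],[56,4],[57,2],[60,2],[60,4],[61,2],[62,2],[64,2]]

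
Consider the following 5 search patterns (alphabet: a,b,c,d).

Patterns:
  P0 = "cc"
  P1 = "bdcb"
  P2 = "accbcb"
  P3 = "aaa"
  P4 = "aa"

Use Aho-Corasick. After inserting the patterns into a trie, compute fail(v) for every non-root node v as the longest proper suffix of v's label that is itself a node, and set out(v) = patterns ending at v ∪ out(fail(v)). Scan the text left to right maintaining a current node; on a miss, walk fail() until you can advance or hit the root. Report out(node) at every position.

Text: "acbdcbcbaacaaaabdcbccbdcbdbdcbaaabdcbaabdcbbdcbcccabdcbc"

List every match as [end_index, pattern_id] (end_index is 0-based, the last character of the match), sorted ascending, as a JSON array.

Construct AC machine:
Trie (insert patterns):
  n0 'ε': a→7 b→3 c→1
  n1 'c': c→2
  n2 'cc': ·  ←P0
  n3 'b': d→4
  n4 'bd': c→5
  n5 'bdc': b→6
  n6 'bdcb': ·  ←P1
  n7 'a': a→13 c→8
  n8 'ac': c→9
  n9 'acc': b→10
  n10 'accb': c→11
  n11 'accbc': b→12
  n12 'accbcb': ·  ←P2
  n13 'aa': a→14  ←P4
  n14 'aaa': ·  ←P3

BFS fail/out derivation:
  fail(1) 'c': from fail(0)=0 chase 'c': 0 ⇒ 0;  out=∅∪out(0)=∅
  fail(3) 'b': from fail(0)=0 chase 'b': 0 ⇒ 0;  out=∅∪out(0)=∅
  fail(7) 'a': from fail(0)=0 chase 'a': 0 ⇒ 0;  out=∅∪out(0)=∅
  fail(2) 'cc': from fail(1)=0 chase 'c': 0 ⇒ 1;  out={0}∪out(1)={0}
  fail(4) 'bd': from fail(3)=0 chase 'd': 0 ⇒ 0;  out=∅∪out(0)=∅
  fail(8) 'ac': from fail(7)=0 chase 'c': 0 ⇒ 1;  out=∅∪out(1)=∅
  fail(13) 'aa': from fail(7)=0 chase 'a': 0 ⇒ 7;  out={4}∪out(7)={4}
  fail(5) 'bdc': from fail(4)=0 chase 'c': 0 ⇒ 1;  out=∅∪out(1)=∅
  fail(9) 'acc': from fail(8)=1 chase 'c': 1 ⇒ 2;  out=∅∪out(2)={0}
  fail(14) 'aaa': from fail(13)=7 chase 'a': 7 ⇒ 13;  out={3}∪out(13)={3,4}
  fail(6) 'bdcb': from fail(5)=1 chase 'b': 1→0 ⇒ 3;  out={1}∪out(3)={1}
  fail(10) 'accb': from fail(9)=2 chase 'b': 2→1→0 ⇒ 3;  out=∅∪out(3)=∅
  fail(11) 'accbc': from fail(10)=3 chase 'c': 3→0 ⇒ 1;  out=∅∪out(1)=∅
  fail(12) 'accbcb': from fail(11)=1 chase 'b': 1→0 ⇒ 3;  out={2}∪out(3)={2}

Run:
pos 0 'a': at 7
pos 1 'c': at 8
pos 2 'b': at 3 (via fail)
pos 3 'd': at 4
pos 4 'c': at 5
pos 5 'b': at 6  ** P1@[2:5]
pos 6 'c': at 1 (via fail)
pos 7 'b': at 3 (via fail)
pos 8 'a': at 7 (via fail)
pos 9 'a': at 13  ** P4@[8:9]
pos 10 'c': at 8 (via fail)
pos 11 'a': at 7 (via fail)
pos 12 'a': at 13  ** P4@[11:12]
pos 13 'a': at 14  ** P3@[11:13],P4@[12:13]
pos 14 'a': at 14 (via fail)  ** P3@[12:14],P4@[13:14]
pos 15 'b': at 3 (via fail)
pos 16 'd': at 4
pos 17 'c': at 5
pos 18 'b': at 6  ** P1@[15:18]
pos 19 'c': at 1 (via fail)
pos 20 'c': at 2  ** P0@[19:20]
pos 21 'b': at 3 (via fail)
pos 22 'd': at 4
pos 23 'c': at 5
pos 24 'b': at 6  ** P1@[21:24]
pos 25 'd': at 4 (via fail)
pos 26 'b': at 3 (via fail)
pos 27 'd': at 4
pos 28 'c': at 5
pos 29 'b': at 6  ** P1@[26:29]
pos 30 'a': at 7 (via fail)
pos 31 'a': at 13  ** P4@[30:31]
pos 32 'a': at 14  ** P3@[30:32],P4@[31:32]
pos 33 'b': at 3 (via fail)
pos 34 'd': at 4
pos 35 'c': at 5
pos 36 'b': at 6  ** P1@[33:36]
pos 37 'a': at 7 (via fail)
pos 38 'a': at 13  ** P4@[37:38]
pos 39 'b': at 3 (via fail)
pos 40 'd': at 4
pos 41 'c': at 5
pos 42 'b': at 6  ** P1@[39:42]
pos 43 'b': at 3 (via fail)
pos 44 'd': at 4
pos 45 'c': at 5
pos 46 'b': at 6  ** P1@[43:46]
pos 47 'c': at 1 (via fail)
pos 48 'c': at 2  ** P0@[47:48]
pos 49 'c': at 2 (via fail)  ** P0@[48:49]
pos 50 'a': at 7 (via fail)
pos 51 'b': at 3 (via fail)
pos 52 'd': at 4
pos 53 'c': at 5
pos 54 'b': at 6  ** P1@[51:54]
pos 55 'c': at 1 (via fail)

Result: [[5,1],[9,4],[12,4],[13,3],[13,4],[14,3],[14,4],[18,1],[20,0],[24,1],[29,1],[31,4],[32,3],[32,4],[36,1],[38,4],[42,1],[46,1],[48,0],[49,0],[54,1]]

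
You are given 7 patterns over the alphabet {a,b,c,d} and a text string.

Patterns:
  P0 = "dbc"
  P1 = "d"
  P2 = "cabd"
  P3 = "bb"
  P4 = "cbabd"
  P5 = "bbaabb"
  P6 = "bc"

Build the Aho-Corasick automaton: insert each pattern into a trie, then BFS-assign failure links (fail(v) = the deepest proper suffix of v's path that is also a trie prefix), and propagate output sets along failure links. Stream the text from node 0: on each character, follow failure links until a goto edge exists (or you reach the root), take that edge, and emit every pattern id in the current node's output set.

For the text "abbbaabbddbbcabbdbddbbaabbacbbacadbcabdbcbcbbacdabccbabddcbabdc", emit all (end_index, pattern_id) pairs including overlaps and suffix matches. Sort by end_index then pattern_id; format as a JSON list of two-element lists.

Build automaton:
Trie (insert patterns):
  n0 'ε': b→8 c→4 d→1
  n1 'd': b→2  [P1 ends]
  n2 'db': c→3
  n3 'dbc': ·  [P0 ends]
  n4 'c': a→5 b→10
  n5 'ca': b→6
  n6 'cab': d→7
  n7 'cabd': ·  [P2 ends]
  n8 'b': b→9 c→18
  n9 'bb': a→14  [P3 ends]
  n10 'cb': a→11
  n11 'cba': b→12
  n12 'cbab': d→13
  n13 'cbabd': ·  [P4 ends]
  n14 'bba': a→15
  n15 'bbaa': b→16
  n16 'bbaab': b→17
  n17 'bbaabb': ·  [P5 ends]
  n18 'bc': ·  [P6 ends]

BFS fail/out derivation:
  fail(1) 'd': from fail(0)=0 chase 'd': 0 ⇒ 0;  out={1}∪out(0)={1}
  fail(4) 'c': from fail(0)=0 chase 'c': 0 ⇒ 0;  out=∅∪out(0)=∅
  fail(8) 'b': from fail(0)=0 chase 'b': 0 ⇒ 0;  out=∅∪out(0)=∅
  fail(2) 'db': from fail(1)=0 chase 'b': 0 ⇒ 8;  out=∅∪out(8)=∅
  fail(5) 'ca': from fail(4)=0 chase 'a': 0 ⇒ 0;  out=∅∪out(0)=∅
  fail(9) 'bb': from fail(8)=0 chase 'b': 0 ⇒ 8;  out={3}∪out(8)={3}
  fail(10) 'cb': from fail(4)=0 chase 'b': 0 ⇒ 8;  out=∅∪out(8)=∅
  fail(18) 'bc': from fail(8)=0 chase 'c': 0 ⇒ 4;  out={6}∪out(4)={6}
  fail(3) 'dbc': from fail(2)=8 chase 'c': 8 ⇒ 18;  out={0}∪out(18)={0,6}
  fail(6) 'cab': from fail(5)=0 chase 'b': 0 ⇒ 8;  out=∅∪out(8)=∅
  fail(11) 'cba': from fail(10)=8 chase 'a': 8→0 ⇒ 0;  out=∅∪out(0)=∅
  fail(14) 'bba': from fail(9)=8 chase 'a': 8→0 ⇒ 0;  out=∅∪out(0)=∅
  fail(7) 'cabd': from fail(6)=8 chase 'd': 8→0 ⇒ 1;  out={2}∪out(1)={1,2}
  fail(12) 'cbab': from fail(11)=0 chase 'b': 0 ⇒ 8;  out=∅∪out(8)=∅
  fail(15) 'bbaa': from fail(14)=0 chase 'a': 0 ⇒ 0;  out=∅∪out(0)=∅
  fail(13) 'cbabd': from fail(12)=8 chase 'd': 8→0 ⇒ 1;  out={4}∪out(1)={1,4}
  fail(16) 'bbaab': from fail(15)=0 chase 'b': 0 ⇒ 8;  out=∅∪out(8)=∅
  fail(17) 'bbaabb': from fail(16)=8 chase 'b': 8 ⇒ 9;  out={5}∪out(9)={3,5}

Text stream:
i=0 'a': node 0→0
i=1 'b': node 0→8
i=2 'b': node 8→9  ** P3@[1:2]
i=3 'b': node 9→9 ·f  ** P3@[2:3]
i=4 'a': node 9→14
i=5 'a': node 14→15
i=6 'b': node 15→16
i=7 'b': node 16→17  ** P3@[6:7],P5@[2:7]
i=8 'd': node 17→1 ·f  ** P1@[8:8]
i=9 'd': node 1→1 ·f  ** P1@[9:9]
i=10 'b': node 1→2
i=11 'b': node 2→9 ·f  ** P3@[10:11]
i=12 'c': node 9→18 ·f  ** P6@[11:12]
i=13 'a': node 18→5 ·f
i=14 'b': node 5→6
i=15 'b': node 6→9 ·f  ** P3@[14:15]
i=16 'd': node 9→1 ·f  ** P1@[16:16]
i=17 'b': node 1→2
i=18 'd': node 2→1 ·f  ** P1@[18:18]
i=19 'd': node 1→1 ·f  ** P1@[19:19]
i=20 'b': node 1→2
i=21 'b': node 2→9 ·f  ** P3@[20:21]
i=22 'a': node 9→14
i=23 'a': node 14→15
i=24 'b': node 15→16
i=25 'b': node 16→17  ** P3@[24:25],P5@[20:25]
i=26 'a': node 17→14 ·f
i=27 'c': node 14→4 ·f
i=28 'b': node 4→10
i=29 'b': node 10→9 ·f  ** P3@[28:29]
i=30 'a': node 9→14
i=31 'c': node 14→4 ·f
i=32 'a': node 4→5
i=33 'd': node 5→1 ·f  ** P1@[33:33]
i=34 'b': node 1→2
i=35 'c': node 2→3  ** P0@[33:35],P6@[34:35]
i=36 'a': node 3→5 ·f
i=37 'b': node 5→6
i=38 'd': node 6→7  ** P1@[38:38],P2@[35:38]
i=39 'b': node 7→2 ·f
i=40 'c': node 2→3  ** P0@[38:40],P6@[39:40]
i=41 'b': node 3→10 ·f
i=42 'c': node 10→18 ·f  ** P6@[41:42]
i=43 'b': node 18→10 ·f
i=44 'b': node 10→9 ·f  ** P3@[43:44]
i=45 'a': node 9→14
i=46 'c': node 14→4 ·f
i=47 'd': node 4→1 ·f  ** P1@[47:47]
i=48 'a': node 1→0 ·f
i=49 'b': node 0→8
i=50 'c': node 8→18  ** P6@[49:50]
i=51 'c': node 18→4 ·f
i=52 'b': node 4→10
i=53 'a': node 10→11
i=54 'b': node 11→12
i=55 'd': node 12→13  ** P1@[55:55],P4@[51:55]
i=56 'd': node 13→1 ·f  ** P1@[56:56]
i=57 'c': node 1→4 ·f
i=58 'b': node 4→10
i=59 'a': node 10→11
i=60 'b': node 11→12
i=61 'd': node 12→13  ** P1@[61:61],P4@[57:61]
i=62 'c': node 13→4 ·f

All matches (sorted): [[2,3],[3,3],[7,3],[7,5],[8,1],[9,1],[11,3],[12,6],[15,3],[16,1],[18,1],[19,1],[21,3],[25,3],[25,5],[29,3],[33,1],[35,0],[35,6],[38,1],[38,2],[40,0],[40,6],[42,6],[44,3],[47,1],[50,6],[55,1],[55,4],[56,1],[61,1],[61,4]]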